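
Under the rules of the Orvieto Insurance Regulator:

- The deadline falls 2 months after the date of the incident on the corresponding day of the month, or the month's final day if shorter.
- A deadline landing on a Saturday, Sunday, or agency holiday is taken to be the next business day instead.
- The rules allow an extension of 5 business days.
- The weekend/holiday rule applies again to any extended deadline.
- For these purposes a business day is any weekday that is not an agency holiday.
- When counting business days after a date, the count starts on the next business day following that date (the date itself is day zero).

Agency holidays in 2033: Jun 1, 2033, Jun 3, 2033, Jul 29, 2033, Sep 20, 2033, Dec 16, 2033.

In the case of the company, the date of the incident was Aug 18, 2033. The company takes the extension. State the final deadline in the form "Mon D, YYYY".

2 months from Aug 18, 2033 is Oct 18, 2033.
Since Oct 18, 2033 is a Tuesday and not a holiday, the date is unchanged.
Counting 5 further business days from Oct 18, 2033 reaches Oct 25, 2033.
Oct 25, 2033 is a Tuesday and not a listed holiday, so it stands.
So the filing is due Oct 25, 2033.

Oct 25, 2033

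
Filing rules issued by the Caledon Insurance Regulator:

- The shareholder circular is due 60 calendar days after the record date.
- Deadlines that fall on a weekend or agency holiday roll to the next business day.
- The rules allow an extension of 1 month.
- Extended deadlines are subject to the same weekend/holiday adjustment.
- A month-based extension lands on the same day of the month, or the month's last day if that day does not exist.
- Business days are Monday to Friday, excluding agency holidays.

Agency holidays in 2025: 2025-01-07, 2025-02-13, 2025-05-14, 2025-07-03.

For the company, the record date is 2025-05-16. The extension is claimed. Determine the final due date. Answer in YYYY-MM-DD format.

2025-08-15

Trigger date 2025-05-16 + 60 calendar days = 2025-07-15.
2025-07-15 (Tuesday) is already a business day.
Applying the 1 month extension: 1 month after 2025-07-15 is 2025-08-15.
2025-08-15 falls on a Friday, which is a business day, so no adjustment is needed.
The final due date is 2025-08-15.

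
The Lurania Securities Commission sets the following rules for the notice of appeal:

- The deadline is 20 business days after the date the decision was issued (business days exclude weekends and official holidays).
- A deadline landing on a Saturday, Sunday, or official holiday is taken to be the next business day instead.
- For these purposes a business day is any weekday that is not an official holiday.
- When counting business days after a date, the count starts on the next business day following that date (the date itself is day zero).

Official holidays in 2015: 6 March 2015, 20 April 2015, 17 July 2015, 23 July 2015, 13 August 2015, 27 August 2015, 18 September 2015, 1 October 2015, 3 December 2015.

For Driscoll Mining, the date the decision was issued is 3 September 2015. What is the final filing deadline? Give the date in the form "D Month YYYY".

5 October 2015

Counting 20 business days after 3 September 2015 (skipping weekends and listed holidays) reaches 5 October 2015.
Since 5 October 2015 is a Monday and not a holiday, the date is unchanged.
So the filing is due 5 October 2015.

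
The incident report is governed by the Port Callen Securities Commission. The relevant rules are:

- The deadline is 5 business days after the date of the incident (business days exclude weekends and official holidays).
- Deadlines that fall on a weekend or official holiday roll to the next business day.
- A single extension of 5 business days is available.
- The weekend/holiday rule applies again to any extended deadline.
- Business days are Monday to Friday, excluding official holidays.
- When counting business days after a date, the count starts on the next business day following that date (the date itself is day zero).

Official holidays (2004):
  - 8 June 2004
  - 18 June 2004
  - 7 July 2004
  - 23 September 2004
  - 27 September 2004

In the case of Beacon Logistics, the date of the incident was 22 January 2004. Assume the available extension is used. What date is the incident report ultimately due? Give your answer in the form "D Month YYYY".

5 February 2004

Starting the day after 22 January 2004 and counting 5 business days lands on 29 January 2004.
Since 29 January 2004 is a Thursday and not a holiday, the date is unchanged.
The 5-business-day extension runs from 29 January 2004 to 5 February 2004.
5 February 2004 is a Thursday and not a listed holiday, so it stands.
The final due date is 5 February 2004.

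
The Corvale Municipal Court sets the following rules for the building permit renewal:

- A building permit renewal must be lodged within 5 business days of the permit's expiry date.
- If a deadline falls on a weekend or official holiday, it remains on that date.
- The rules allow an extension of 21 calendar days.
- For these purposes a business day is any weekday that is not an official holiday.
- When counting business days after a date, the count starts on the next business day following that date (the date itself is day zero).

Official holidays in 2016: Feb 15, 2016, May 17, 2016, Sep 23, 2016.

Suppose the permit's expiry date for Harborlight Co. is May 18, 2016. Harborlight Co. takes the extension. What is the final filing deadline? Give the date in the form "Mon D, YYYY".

Counting 5 business days after May 18, 2016 (skipping weekends and listed holidays) reaches May 25, 2016.
No adjustment is made for weekends or holidays, so May 25, 2016 stands.
With the 21-day extension, May 25, 2016 becomes Jun 15, 2016.
Jun 15, 2016 falls on a Wednesday. The rules make no weekend/holiday allowance, so it remains Jun 15, 2016.
So the filing is due Jun 15, 2016.

Jun 15, 2016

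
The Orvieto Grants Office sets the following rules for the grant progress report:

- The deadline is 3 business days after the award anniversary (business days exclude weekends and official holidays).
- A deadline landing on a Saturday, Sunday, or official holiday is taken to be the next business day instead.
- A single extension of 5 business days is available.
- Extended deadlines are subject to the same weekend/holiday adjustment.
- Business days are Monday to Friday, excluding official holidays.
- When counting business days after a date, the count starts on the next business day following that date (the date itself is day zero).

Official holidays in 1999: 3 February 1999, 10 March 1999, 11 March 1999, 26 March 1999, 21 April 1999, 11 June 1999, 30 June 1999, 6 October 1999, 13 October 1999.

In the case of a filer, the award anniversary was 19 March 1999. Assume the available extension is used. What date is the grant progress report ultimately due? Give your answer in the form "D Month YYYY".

1 April 1999

3 business days after 19 March 1999, excluding weekends and holidays, is 24 March 1999.
24 March 1999 (Wednesday) is already a business day.
Counting 5 further business days from 24 March 1999 reaches 1 April 1999.
1 April 1999 falls on a Thursday, which is a business day, so no adjustment is needed.
The final due date is 1 April 1999.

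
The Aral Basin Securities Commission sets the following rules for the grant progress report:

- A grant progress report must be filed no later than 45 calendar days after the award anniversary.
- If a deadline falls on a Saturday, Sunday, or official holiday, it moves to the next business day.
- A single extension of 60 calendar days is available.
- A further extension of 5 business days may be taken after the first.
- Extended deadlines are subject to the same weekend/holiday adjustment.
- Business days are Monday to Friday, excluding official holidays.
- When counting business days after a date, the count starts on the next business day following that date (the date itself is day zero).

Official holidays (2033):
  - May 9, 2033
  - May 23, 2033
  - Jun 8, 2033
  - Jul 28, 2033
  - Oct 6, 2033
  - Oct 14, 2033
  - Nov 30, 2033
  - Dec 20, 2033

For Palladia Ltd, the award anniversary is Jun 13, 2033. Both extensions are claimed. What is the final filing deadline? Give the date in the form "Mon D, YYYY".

Oct 4, 2033

Adding 45 calendar days to Jun 13, 2033 gives Jul 28, 2033.
Because Jul 28, 2033 is a listed holiday, the deadline becomes Jul 29, 2033 (Friday).
Add the 60 calendar-day extension to Jul 29, 2033: Sep 27, 2033.
Sep 27, 2033 is a Tuesday and not a listed holiday, so it stands.
Counting 5 further business days from Sep 27, 2033 reaches Oct 4, 2033.
Since Oct 4, 2033 is a Tuesday and not a holiday, the date is unchanged.
Final deadline: Oct 4, 2033.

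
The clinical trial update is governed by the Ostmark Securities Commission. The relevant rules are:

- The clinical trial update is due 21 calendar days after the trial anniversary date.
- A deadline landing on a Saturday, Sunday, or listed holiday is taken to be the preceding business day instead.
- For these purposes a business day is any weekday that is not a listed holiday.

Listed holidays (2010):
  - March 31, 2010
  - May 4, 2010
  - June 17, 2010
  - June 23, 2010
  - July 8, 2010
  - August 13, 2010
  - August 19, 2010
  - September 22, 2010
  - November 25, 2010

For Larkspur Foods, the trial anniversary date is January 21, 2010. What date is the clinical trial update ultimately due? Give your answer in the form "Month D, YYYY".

February 11, 2010

21 calendar days after January 21, 2010 is February 11, 2010.
Since February 11, 2010 is a Thursday and not a holiday, the date is unchanged.
The final due date is February 11, 2010.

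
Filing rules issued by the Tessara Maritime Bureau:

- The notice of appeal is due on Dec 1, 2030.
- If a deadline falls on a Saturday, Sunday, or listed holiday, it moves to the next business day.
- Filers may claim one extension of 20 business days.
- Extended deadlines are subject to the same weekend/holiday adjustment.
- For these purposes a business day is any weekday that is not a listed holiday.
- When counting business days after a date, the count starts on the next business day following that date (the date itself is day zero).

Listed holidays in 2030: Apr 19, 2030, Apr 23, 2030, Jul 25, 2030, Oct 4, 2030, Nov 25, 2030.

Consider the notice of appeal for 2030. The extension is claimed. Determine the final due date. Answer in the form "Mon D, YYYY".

The stated deadline is Dec 1, 2030.
Dec 1, 2030 falls on a Sunday. Rolling to the next business day gives Dec 2, 2030, a Monday.
Counting 20 further business days from Dec 2, 2030 reaches Dec 30, 2030.
Dec 30, 2030 is a Monday and not a listed holiday, so it stands.
The final due date is Dec 30, 2030.

Dec 30, 2030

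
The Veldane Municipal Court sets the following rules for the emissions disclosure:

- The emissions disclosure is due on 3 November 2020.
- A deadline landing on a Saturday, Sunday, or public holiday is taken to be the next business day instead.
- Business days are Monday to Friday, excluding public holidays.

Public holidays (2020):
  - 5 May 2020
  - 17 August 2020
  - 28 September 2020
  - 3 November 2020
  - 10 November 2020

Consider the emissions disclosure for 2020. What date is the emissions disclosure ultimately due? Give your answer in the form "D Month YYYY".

The statutory due date is 3 November 2020.
3 November 2020 is a listed holiday, so it moves to the next business day, 4 November 2020 (Wednesday).
Final deadline: 4 November 2020.

4 November 2020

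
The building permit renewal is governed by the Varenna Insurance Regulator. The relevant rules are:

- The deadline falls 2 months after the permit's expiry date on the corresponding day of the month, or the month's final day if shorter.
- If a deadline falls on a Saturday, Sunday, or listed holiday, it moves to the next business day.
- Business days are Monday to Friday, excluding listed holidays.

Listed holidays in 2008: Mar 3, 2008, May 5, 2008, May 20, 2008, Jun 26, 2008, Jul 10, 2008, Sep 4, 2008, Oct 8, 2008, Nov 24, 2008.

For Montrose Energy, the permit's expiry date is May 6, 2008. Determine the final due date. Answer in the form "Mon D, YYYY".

Jul 7, 2008

2 months after May 6, 2008, on the same day of the month, is Jul 6, 2008.
Jul 6, 2008 is a Sunday, so it moves to the next business day, Jul 7, 2008 (Monday).
So the filing is due Jul 7, 2008.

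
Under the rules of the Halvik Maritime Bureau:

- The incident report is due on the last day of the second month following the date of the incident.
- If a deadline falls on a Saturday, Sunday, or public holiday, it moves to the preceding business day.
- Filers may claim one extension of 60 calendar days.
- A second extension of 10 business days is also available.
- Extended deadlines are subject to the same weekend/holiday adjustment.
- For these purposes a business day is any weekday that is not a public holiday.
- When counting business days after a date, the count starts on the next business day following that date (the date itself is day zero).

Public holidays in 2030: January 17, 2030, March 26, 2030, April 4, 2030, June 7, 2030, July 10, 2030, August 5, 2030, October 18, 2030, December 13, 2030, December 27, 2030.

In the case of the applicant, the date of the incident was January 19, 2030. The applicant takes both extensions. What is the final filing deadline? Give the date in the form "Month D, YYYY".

The second month after January 19, 2030 is March 2030, whose last day is March 31, 2030.
March 31, 2030 is a Sunday, so it moves to the preceding business day, March 29, 2030 (Friday).
Applying the 60-calendar-day extension: March 29, 2030 + 60 days = May 28, 2030.
May 28, 2030 falls on a Tuesday, which is a business day, so no adjustment is needed.
Applying the 10-business-day extension: 10 business days after May 28, 2030 is June 12, 2030.
June 12, 2030 (Wednesday) is already a business day.
The final due date is June 12, 2030.

June 12, 2030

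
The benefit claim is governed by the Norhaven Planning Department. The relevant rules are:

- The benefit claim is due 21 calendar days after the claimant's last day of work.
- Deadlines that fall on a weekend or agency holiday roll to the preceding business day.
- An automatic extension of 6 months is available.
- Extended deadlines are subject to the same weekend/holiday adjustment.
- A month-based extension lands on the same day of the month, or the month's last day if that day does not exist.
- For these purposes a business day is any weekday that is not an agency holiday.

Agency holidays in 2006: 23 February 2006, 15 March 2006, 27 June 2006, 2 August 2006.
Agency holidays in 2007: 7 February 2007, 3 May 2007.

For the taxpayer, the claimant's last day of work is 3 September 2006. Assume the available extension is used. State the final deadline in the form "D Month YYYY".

22 March 2007

Adding 21 calendar days to 3 September 2006 gives 24 September 2006.
24 September 2006 is a Sunday, so it moves to the preceding business day, 22 September 2006 (Friday).
The 6 months extension carries 22 September 2006 to 22 March 2007.
Since 22 March 2007 is a Thursday and not a holiday, the date is unchanged.
Final deadline: 22 March 2007.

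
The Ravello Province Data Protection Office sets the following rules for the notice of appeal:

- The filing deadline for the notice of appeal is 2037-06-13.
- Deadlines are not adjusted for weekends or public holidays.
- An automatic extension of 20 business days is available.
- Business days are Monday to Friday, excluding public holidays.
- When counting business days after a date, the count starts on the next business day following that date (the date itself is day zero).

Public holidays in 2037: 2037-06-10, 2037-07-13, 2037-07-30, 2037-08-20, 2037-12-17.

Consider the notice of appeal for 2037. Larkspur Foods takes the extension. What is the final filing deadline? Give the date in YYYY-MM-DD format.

2037-07-10

The statutory due date is 2037-06-13.
2037-06-13 is a Saturday; no weekend or holiday adjustment applies.
Counting 20 further business days from 2037-06-13 reaches 2037-07-10.
No adjustment is made for weekends or holidays, so 2037-07-10 stands.
Deadline: 2037-07-10.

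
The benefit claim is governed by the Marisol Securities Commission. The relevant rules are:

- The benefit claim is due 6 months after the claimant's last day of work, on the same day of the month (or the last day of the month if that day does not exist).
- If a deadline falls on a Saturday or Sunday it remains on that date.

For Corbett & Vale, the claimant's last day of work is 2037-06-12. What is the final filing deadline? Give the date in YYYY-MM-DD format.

2037-12-12

6 months from 2037-06-12 is 2037-12-12.
2037-12-12 falls on a Saturday. The rules make no weekend/holiday allowance, so it remains 2037-12-12.
So the filing is due 2037-12-12.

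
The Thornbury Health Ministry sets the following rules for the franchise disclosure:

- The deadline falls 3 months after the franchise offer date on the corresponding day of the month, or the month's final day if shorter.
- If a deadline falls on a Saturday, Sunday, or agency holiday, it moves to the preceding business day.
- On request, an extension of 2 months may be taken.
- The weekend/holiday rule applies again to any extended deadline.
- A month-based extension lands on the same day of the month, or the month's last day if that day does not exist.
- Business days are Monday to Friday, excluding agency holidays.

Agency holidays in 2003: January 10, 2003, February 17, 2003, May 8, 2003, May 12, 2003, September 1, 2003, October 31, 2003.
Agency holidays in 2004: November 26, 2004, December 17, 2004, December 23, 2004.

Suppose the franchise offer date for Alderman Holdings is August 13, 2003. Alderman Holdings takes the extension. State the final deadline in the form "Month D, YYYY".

Moving 3 months forward from August 13, 2003 on the corresponding day gives November 13, 2003.
November 13, 2003 falls on a Thursday, which is a business day, so no adjustment is needed.
Add 2 months to November 13, 2003: January 13, 2004.
Since January 13, 2004 is a Tuesday and not a holiday, the date is unchanged.
So the filing is due January 13, 2004.

January 13, 2004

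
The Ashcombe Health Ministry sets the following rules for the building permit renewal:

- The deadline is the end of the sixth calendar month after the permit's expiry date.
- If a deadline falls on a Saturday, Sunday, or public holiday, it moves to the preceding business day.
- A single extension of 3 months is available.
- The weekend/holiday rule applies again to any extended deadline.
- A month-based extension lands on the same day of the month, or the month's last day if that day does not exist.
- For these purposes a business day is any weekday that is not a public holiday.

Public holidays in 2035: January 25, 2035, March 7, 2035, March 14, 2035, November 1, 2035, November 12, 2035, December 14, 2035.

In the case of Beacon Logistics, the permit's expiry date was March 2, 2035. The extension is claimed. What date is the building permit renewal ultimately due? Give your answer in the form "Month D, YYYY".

The sixth month after March 2, 2035 is September 2035, whose last day is September 30, 2035.
Because September 30, 2035 is a Sunday, the deadline becomes September 28, 2035 (Friday).
The 3 months extension carries September 28, 2035 to December 28, 2035.
December 28, 2035 falls on a Friday, which is a business day, so no adjustment is needed.
Final deadline: December 28, 2035.

December 28, 2035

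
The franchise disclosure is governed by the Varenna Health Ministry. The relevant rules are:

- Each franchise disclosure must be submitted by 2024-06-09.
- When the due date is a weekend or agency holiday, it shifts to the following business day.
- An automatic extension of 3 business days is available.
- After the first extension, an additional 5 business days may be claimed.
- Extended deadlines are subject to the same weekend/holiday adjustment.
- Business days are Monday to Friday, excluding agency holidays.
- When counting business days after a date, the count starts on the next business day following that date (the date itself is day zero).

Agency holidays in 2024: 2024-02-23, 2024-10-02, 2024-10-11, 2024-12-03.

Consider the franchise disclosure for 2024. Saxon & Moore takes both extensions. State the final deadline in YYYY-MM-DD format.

The statutory due date is 2024-06-09.
2024-06-09 falls on a Sunday. Rolling to the next business day gives 2024-06-10, a Monday.
Counting 3 further business days from 2024-06-10 reaches 2024-06-13.
2024-06-13 (Thursday) is already a business day.
Counting 5 further business days from 2024-06-13 reaches 2024-06-20.
2024-06-20 (Thursday) is already a business day.
Final deadline: 2024-06-20.

2024-06-20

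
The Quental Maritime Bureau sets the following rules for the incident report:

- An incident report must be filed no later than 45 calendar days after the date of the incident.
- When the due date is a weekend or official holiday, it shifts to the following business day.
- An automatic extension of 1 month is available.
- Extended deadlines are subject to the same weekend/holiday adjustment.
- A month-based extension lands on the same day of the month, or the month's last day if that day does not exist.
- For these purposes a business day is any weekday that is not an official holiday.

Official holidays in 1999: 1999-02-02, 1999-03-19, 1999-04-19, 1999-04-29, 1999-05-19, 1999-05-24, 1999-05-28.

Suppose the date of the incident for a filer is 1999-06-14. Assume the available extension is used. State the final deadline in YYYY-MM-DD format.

1999-08-30

45 calendar days after 1999-06-14 is 1999-07-29.
1999-07-29 is a Thursday and not a listed holiday, so it stands.
The 1 month extension carries 1999-07-29 to 1999-08-29.
1999-08-29 is a Sunday; the next business day is 1999-08-30 (Monday).
Deadline: 1999-08-30.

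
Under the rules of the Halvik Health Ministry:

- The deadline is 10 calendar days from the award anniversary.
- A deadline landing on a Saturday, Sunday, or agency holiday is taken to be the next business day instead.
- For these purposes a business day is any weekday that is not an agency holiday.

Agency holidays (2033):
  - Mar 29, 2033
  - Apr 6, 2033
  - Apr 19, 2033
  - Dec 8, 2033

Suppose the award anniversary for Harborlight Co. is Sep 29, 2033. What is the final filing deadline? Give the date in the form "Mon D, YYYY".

Adding 10 calendar days to Sep 29, 2033 gives Oct 9, 2033.
Because Oct 9, 2033 is a Sunday, the deadline becomes Oct 10, 2033 (Monday).
So the filing is due Oct 10, 2033.

Oct 10, 2033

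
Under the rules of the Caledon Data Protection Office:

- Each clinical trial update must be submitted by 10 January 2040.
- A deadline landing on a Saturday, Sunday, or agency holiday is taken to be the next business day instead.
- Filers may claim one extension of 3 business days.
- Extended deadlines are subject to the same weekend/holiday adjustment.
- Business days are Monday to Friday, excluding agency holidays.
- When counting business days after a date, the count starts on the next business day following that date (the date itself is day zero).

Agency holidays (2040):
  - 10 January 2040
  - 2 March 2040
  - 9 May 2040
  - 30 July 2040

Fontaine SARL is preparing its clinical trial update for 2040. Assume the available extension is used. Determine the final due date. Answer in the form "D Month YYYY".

The stated deadline is 10 January 2040.
10 January 2040 is a listed holiday, so it moves to the next business day, 11 January 2040 (Wednesday).
Applying the 3-business-day extension: 3 business days after 11 January 2040 is 16 January 2040.
16 January 2040 (Monday) is already a business day.
The final due date is 16 January 2040.

16 January 2040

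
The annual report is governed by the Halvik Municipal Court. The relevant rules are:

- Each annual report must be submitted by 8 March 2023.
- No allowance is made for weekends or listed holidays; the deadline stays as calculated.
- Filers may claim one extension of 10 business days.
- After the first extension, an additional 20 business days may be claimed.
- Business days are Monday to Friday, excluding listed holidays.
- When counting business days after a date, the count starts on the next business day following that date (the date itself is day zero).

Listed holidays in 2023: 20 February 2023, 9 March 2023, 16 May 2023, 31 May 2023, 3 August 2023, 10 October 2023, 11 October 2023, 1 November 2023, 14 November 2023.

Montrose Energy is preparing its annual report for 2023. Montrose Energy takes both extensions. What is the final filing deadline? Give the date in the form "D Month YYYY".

The statutory due date is 8 March 2023.
8 March 2023 falls on a Wednesday. The rules make no weekend/holiday allowance, so it remains 8 March 2023.
Counting 10 further business days from 8 March 2023 reaches 23 March 2023.
23 March 2023 falls on a Thursday. The rules make no weekend/holiday allowance, so it remains 23 March 2023.
The 20-business-day extension runs from 23 March 2023 to 20 April 2023.
No adjustment is made for weekends or holidays, so 20 April 2023 stands.
The final due date is 20 April 2023.

20 April 2023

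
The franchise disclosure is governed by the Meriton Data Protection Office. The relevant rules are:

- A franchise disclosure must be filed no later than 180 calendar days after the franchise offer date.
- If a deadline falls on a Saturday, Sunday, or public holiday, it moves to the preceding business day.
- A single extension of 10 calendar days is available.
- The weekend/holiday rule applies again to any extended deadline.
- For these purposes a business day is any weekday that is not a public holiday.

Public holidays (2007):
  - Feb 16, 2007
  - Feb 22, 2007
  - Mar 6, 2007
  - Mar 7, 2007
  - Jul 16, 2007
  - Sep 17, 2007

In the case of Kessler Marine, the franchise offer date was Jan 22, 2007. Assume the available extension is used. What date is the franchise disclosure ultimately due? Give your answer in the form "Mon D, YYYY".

From Jan 22, 2007, 180 calendar days later is Jul 21, 2007.
Jul 21, 2007 falls on a Saturday. Rolling to the preceding business day gives Jul 20, 2007, a Friday.
Add the 10 calendar-day extension to Jul 20, 2007: Jul 30, 2007.
Jul 30, 2007 falls on a Monday, which is a business day, so no adjustment is needed.
So the filing is due Jul 30, 2007.

Jul 30, 2007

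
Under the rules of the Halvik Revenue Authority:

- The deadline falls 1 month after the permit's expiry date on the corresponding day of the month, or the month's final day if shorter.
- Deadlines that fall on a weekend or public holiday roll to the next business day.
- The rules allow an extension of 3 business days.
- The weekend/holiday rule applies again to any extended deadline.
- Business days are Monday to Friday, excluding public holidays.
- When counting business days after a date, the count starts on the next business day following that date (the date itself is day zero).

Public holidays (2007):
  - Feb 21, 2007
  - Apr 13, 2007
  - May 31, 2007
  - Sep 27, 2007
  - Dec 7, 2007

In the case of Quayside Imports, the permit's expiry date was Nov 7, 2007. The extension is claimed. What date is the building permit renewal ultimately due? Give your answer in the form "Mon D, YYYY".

1 month from Nov 7, 2007 is Dec 7, 2007.
Dec 7, 2007 falls on a listed holiday. Rolling to the next business day gives Dec 10, 2007, a Monday.
Applying the 3-business-day extension: 3 business days after Dec 10, 2007 is Dec 13, 2007.
Dec 13, 2007 falls on a Thursday, which is a business day, so no adjustment is needed.
So the filing is due Dec 13, 2007.

Dec 13, 2007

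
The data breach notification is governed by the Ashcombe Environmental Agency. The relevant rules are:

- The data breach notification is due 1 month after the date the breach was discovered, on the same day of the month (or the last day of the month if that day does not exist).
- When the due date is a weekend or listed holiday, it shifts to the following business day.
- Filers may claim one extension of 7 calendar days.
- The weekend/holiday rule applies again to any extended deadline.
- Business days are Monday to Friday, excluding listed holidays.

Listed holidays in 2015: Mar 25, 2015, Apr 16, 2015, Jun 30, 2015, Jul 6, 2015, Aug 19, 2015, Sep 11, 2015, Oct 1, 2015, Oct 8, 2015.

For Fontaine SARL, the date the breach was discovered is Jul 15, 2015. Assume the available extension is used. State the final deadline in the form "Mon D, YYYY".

Aug 24, 2015

1 month from Jul 15, 2015 is Aug 15, 2015.
Aug 15, 2015 is a Saturday; the next business day is Aug 17, 2015 (Monday).
Applying the 7-calendar-day extension: Aug 17, 2015 + 7 days = Aug 24, 2015.
Aug 24, 2015 (Monday) is already a business day.
Final deadline: Aug 24, 2015.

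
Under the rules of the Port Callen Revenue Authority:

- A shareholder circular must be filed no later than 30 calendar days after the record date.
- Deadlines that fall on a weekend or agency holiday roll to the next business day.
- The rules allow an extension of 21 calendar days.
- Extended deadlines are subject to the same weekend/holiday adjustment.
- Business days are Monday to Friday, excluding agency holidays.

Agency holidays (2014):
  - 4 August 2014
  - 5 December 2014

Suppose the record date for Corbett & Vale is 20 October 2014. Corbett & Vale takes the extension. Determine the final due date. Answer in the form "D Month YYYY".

30 calendar days after 20 October 2014 is 19 November 2014.
19 November 2014 (Wednesday) is already a business day.
With the 21-day extension, 19 November 2014 becomes 10 December 2014.
10 December 2014 falls on a Wednesday, which is a business day, so no adjustment is needed.
Final deadline: 10 December 2014.

10 December 2014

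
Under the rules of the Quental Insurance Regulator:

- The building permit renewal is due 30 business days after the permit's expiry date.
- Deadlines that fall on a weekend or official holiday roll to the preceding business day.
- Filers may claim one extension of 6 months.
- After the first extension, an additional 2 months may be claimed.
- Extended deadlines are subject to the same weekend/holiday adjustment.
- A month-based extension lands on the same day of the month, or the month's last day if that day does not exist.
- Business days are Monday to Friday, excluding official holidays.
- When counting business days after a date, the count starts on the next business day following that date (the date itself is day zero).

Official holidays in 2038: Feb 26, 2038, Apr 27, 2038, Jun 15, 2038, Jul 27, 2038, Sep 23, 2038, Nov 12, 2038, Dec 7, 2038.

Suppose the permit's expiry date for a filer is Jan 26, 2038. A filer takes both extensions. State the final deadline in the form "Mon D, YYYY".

Counting 30 business days after Jan 26, 2038 (skipping weekends and listed holidays) reaches Mar 10, 2038.
Since Mar 10, 2038 is a Wednesday and not a holiday, the date is unchanged.
Applying the 6 months extension: 6 months after Mar 10, 2038 is Sep 10, 2038.
Sep 10, 2038 is a Friday and not a listed holiday, so it stands.
Applying the 2 months extension: 2 months after Sep 10, 2038 is Nov 10, 2038.
Nov 10, 2038 is a Wednesday and not a listed holiday, so it stands.
Final deadline: Nov 10, 2038.

Nov 10, 2038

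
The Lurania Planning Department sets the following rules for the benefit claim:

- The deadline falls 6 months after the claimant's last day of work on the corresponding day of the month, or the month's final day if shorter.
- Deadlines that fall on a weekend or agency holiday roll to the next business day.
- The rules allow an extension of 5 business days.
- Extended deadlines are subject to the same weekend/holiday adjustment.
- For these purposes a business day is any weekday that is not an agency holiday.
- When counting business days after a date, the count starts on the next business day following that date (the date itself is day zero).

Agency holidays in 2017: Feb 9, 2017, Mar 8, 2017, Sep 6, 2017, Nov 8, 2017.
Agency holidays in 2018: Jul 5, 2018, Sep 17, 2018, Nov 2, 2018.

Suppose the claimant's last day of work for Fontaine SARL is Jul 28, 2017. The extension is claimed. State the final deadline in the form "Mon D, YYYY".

Feb 5, 2018

6 months after Jul 28, 2017, on the same day of the month, is Jan 28, 2018.
Jan 28, 2018 falls on a Sunday. Rolling to the next business day gives Jan 29, 2018, a Monday.
Counting 5 further business days from Jan 29, 2018 reaches Feb 5, 2018.
Feb 5, 2018 is a Monday and not a listed holiday, so it stands.
The final due date is Feb 5, 2018.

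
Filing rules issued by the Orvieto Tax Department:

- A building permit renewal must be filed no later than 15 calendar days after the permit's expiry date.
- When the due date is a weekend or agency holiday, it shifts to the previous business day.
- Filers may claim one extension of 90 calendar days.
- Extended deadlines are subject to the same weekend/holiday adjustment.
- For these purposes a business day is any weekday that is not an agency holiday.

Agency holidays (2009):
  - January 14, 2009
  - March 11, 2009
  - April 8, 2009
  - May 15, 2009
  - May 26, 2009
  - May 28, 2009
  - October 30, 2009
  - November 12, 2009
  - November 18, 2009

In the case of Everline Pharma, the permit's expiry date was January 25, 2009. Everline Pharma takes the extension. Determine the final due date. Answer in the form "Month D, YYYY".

15 calendar days after January 25, 2009 is February 9, 2009.
February 9, 2009 is a Monday and not a listed holiday, so it stands.
Applying the 90-calendar-day extension: February 9, 2009 + 90 days = May 10, 2009.
May 10, 2009 is a Sunday; the preceding business day is May 8, 2009 (Friday).
So the filing is due May 8, 2009.

May 8, 2009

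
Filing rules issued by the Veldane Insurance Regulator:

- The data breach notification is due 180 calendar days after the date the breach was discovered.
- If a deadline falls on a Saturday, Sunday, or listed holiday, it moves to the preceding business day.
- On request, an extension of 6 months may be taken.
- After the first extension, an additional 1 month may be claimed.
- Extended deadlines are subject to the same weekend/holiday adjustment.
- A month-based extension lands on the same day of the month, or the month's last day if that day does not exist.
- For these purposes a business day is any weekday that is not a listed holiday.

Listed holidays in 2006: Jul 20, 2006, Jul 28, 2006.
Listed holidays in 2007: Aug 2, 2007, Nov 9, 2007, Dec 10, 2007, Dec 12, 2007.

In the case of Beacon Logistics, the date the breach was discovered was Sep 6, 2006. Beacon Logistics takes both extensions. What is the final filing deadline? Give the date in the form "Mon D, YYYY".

180 calendar days after Sep 6, 2006 is Mar 5, 2007.
Mar 5, 2007 falls on a Monday, which is a business day, so no adjustment is needed.
Add 6 months to Mar 5, 2007: Sep 5, 2007.
Sep 5, 2007 (Wednesday) is already a business day.
The 1 month extension carries Sep 5, 2007 to Oct 5, 2007.
Oct 5, 2007 is a Friday and not a listed holiday, so it stands.
The final due date is Oct 5, 2007.

Oct 5, 2007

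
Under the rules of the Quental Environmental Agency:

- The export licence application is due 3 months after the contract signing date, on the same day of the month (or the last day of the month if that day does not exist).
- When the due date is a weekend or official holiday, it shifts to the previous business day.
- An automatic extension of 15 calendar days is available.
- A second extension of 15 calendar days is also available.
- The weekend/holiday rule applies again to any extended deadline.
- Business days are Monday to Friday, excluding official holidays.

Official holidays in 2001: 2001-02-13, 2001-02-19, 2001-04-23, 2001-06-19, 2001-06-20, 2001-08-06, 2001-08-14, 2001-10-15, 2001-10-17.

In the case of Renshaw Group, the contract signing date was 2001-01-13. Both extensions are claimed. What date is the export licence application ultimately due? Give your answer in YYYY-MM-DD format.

2001-05-11

Moving 3 months forward from 2001-01-13 on the corresponding day gives 2001-04-13.
Since 2001-04-13 is a Friday and not a holiday, the date is unchanged.
Applying the 15-calendar-day extension: 2001-04-13 + 15 days = 2001-04-28.
2001-04-28 falls on a Saturday. Rolling to the preceding business day gives 2001-04-27, a Friday.
Applying the 15-calendar-day extension: 2001-04-27 + 15 days = 2001-05-12.
Because 2001-05-12 is a Saturday, the deadline becomes 2001-05-11 (Friday).
Final deadline: 2001-05-11.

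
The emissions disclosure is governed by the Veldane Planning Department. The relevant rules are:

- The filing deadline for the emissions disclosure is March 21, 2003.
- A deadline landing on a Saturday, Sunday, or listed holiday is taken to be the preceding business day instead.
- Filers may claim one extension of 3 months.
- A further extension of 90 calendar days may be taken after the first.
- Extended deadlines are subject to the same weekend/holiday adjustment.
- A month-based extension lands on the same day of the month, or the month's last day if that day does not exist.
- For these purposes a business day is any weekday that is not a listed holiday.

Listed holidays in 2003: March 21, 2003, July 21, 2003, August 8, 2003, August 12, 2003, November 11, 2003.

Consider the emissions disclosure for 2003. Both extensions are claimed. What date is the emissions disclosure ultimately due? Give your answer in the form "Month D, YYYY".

Start from the fixed due date, March 21, 2003.
March 21, 2003 is a listed holiday, so it moves to the preceding business day, March 20, 2003 (Thursday).
The 3 months extension carries March 20, 2003 to June 20, 2003.
June 20, 2003 is a Friday and not a listed holiday, so it stands.
With the 90-day extension, June 20, 2003 becomes September 18, 2003.
September 18, 2003 is a Thursday and not a listed holiday, so it stands.
Deadline: September 18, 2003.

September 18, 2003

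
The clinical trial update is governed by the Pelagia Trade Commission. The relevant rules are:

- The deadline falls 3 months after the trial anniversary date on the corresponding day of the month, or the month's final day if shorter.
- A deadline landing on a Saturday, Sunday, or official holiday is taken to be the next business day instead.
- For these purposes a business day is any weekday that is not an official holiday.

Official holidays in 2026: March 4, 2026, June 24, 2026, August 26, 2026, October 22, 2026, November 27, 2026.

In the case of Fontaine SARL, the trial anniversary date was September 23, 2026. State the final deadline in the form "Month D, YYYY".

December 23, 2026

3 months after September 23, 2026, on the same day of the month, is December 23, 2026.
December 23, 2026 (Wednesday) is already a business day.
The final due date is December 23, 2026.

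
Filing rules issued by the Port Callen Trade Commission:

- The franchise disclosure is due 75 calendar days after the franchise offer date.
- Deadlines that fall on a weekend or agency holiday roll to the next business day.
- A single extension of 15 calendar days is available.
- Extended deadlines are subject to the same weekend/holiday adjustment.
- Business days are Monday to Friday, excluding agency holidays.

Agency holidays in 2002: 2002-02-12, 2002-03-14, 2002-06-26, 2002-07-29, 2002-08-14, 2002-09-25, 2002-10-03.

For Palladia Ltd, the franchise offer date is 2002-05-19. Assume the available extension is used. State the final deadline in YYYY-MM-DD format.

75 calendar days after 2002-05-19 is 2002-08-02.
2002-08-02 is a Friday and not a listed holiday, so it stands.
Add the 15 calendar-day extension to 2002-08-02: 2002-08-17.
2002-08-17 is a Saturday; the next business day is 2002-08-19 (Monday).
Final deadline: 2002-08-19.

2002-08-19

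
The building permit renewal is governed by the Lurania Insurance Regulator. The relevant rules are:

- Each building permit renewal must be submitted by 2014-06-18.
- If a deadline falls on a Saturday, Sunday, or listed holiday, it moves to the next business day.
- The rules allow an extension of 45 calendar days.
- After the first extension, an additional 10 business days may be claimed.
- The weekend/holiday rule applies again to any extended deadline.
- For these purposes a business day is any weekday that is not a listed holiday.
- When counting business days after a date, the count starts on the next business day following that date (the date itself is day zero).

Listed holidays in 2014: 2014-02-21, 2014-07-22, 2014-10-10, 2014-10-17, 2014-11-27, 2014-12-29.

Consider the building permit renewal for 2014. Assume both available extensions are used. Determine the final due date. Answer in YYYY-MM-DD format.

2014-08-18

Start from the fixed due date, 2014-06-18.
2014-06-18 (Wednesday) is already a business day.
Add the 45 calendar-day extension to 2014-06-18: 2014-08-02.
2014-08-02 falls on a Saturday. Rolling to the next business day gives 2014-08-04, a Monday.
The 10-business-day extension runs from 2014-08-04 to 2014-08-18.
2014-08-18 is a Monday and not a listed holiday, so it stands.
Final deadline: 2014-08-18.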